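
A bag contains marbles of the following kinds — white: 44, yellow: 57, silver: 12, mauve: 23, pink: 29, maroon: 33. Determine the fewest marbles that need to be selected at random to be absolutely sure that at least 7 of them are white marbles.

161

In the worst case for collecting white marbles, every non-white marble comes out first.
There are 57 + 12 + 23 + 29 + 33 = 154 non-white marbles altogether.
After those, each further marble must be white, so 154 + 7 = 161 draws guarantee 7 white marbles.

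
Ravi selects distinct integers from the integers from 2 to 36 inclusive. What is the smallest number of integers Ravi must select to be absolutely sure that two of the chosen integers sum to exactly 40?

20

Group the elements by complementary pair {x, 40−x}: {4,36}, {5,35}, {6,34}, …, giving 16 two-element pairs, the single value 20 (it cannot pair with itself since the integers are distinct), and 2 integers whose partner 40−x falls outside [2,36].
By pigeonhole, treating each of those 19 groups as a pigeonhole, one can pick one integer per group — 19 integers — with no two summing to 40.
The 20th integer lands in an occupied pair, forcing a sum of 40.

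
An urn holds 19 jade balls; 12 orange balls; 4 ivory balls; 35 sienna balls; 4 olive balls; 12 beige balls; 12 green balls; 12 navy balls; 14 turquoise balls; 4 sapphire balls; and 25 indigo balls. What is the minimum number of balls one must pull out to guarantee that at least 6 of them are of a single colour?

53

An adversary could hand out at most 5 balls per colour (ivory, olive, sapphire run out sooner): 5 + 5 + 4 + 5 + 4 + 5 + 5 + 5 + 5 + 4 + 5 = 52 balls and still no colour has 6.
By the pigeonhole principle, one more ball lands in a colour already at 5, so 53 draws are enough and 52 are not.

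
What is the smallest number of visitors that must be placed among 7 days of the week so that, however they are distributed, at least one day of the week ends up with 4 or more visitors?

With 21 visitors one could put exactly 3 in each of the 7 days of the week, and no day of the week would reach 4.
By pigeonhole, one more visitor must land in a day of the week that already has 3, giving it 4.
So 7 × 3 + 1 = 22 visitors are required.

22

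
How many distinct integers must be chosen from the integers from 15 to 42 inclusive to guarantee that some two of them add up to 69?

Group the elements by complementary pair {x, 69−x}: {27,42}, {28,41}, {29,40}, …, giving 8 two-element pairs and 12 integers whose partner 69−x falls outside [15,42].
Treating each of those 20 groups as a pigeonhole, one can pick one integer per group — 20 integers — with no two summing to 69.
The 21st integer lands in an occupied pair, forcing a sum of 69.

21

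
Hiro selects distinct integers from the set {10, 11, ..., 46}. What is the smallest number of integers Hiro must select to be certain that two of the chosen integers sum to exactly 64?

Group the elements by complementary pair {x, 64−x}: {18,46}, {19,45}, {20,44}, …, giving 14 two-element pairs, the single value 32 (it cannot pair with itself since the integers are distinct), and 8 integers whose partner 64−x falls outside [10,46].
Pigeonhole: treating each of those 23 groups as a pigeonhole, one can pick one integer per group — 23 integers — with no two summing to 64.
The 24th integer lands in an occupied pair, forcing a sum of 64.

24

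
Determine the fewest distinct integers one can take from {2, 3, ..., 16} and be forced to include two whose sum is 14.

Group the elements by complementary pair {x, 14−x}: {2,12}, {3,11}, {4,10}, …, giving 5 two-element pairs, the single value 7 (it cannot pair with itself since the integers are distinct), and 4 integers whose partner 14−x falls outside [2,16].
Treating each of those 10 groups as a pigeonhole, one can pick one integer per group — 10 integers — with no two summing to 14.
The 11th integer lands in an occupied pair, forcing a sum of 14.

11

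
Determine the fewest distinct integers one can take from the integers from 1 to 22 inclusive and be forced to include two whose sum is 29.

15

A set avoiding the sum 29 can contain at most one of each pair {x, 29−x}, plus the 6 elements whose complement lies outside the range.
The integers 1, …, 14 (14 of them) are such a set: any two sum to at least 1+2 = 3 and at most 13+14 = 27 < 29.
Any 15th integer completes one of the 8 pairs, so 15 choices force a sum of 29.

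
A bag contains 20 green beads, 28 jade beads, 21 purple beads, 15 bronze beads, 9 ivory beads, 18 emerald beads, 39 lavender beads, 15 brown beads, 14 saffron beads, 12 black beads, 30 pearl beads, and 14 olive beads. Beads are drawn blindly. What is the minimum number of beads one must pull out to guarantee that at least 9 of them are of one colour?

97

The 12 colours are the holes; the beads drawn are the pigeons.
To avoid 9 of any one colour, the worst case takes at most 8 of each colour.
That gives 8 + 8 + 8 + 8 + 8 + 8 + 8 + 8 + 8 + 8 + 8 + 8 = 96 beads with no colour reaching 9.
The next bead forces some colour to 9, so 96 + 1 = 97.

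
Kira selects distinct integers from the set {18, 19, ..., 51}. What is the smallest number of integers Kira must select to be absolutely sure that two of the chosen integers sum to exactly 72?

Two chosen integers sum to 72 exactly when both halves of some pair {x, 72−x} with 21 ≤ x ≤ 72−x ≤ 51 are chosen — 15 such pairs.
The remaining 4 elements (those with no distinct partner in range) can never complete a 72-sum, so the worst case takes all of them and one from each pair: 4 + 15 = 19.
The 20th integer has to be the second member of some pair, so 19 + 1 = 20.

20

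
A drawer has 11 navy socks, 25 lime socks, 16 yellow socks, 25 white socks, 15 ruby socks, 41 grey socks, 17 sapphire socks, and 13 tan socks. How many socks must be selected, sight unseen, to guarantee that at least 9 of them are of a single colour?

65

An adversary could hand out at most 8 socks per colour: 8 + 8 + 8 + 8 + 8 + 8 + 8 + 8 = 64 socks and still no colour has 9.
Pigeonhole: one more sock lands in a colour already at 8, so 65 draws are enough and 64 are not.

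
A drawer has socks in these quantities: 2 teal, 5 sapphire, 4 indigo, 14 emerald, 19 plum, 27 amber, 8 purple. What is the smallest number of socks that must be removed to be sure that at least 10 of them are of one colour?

47

The 7 colours are the holes; the socks drawn are the pigeons.
To avoid 10 of any one colour, the worst case takes at most 9 of each colour, or every sock of a colour that has fewer than 9.
That gives 2 + 5 + 4 + 9 + 9 + 9 + 8 = 46 socks with no colour reaching 10.
The next sock forces some colour to 10, so 46 + 1 = 47.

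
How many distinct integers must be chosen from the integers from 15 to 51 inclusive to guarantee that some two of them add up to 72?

23

Group the elements by complementary pair {x, 72−x}: {21,51}, {22,50}, {23,49}, …, giving 15 two-element pairs, the single value 36 (it cannot pair with itself since the integers are distinct), and 6 integers whose partner 72−x falls outside [15,51].
Treating each of those 22 groups as a pigeonhole, one can pick one integer per group — 22 integers — with no two summing to 72.
The 23rd integer lands in an occupied pair, forcing a sum of 72.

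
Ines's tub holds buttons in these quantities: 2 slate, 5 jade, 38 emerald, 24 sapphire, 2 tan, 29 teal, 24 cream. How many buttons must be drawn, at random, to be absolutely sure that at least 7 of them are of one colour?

An adversary could hand out at most 6 buttons per colour (slate, jade, tan run out sooner): 2 + 5 + 6 + 6 + 2 + 6 + 6 = 33 buttons and still no colour has 7.
One more button lands in a colour already at 6, so 34 draws are enough and 33 are not.

34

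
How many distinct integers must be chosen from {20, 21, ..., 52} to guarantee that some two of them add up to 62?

23

Two chosen integers sum to 62 exactly when both halves of some pair {x, 62−x} with 20 ≤ x ≤ 62−x ≤ 42 are chosen — 11 such pairs.
The remaining 11 elements (those with no distinct partner in range) can never complete a 62-sum, so the worst case takes all of them and one from each pair: 11 + 11 = 22.
The 23rd integer has to be the second member of some pair, so 22 + 1 = 23.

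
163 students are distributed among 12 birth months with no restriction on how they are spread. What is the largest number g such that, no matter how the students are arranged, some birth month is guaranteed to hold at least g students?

The 12 birth months are the holes and the 163 students are the pigeons.
If every birth month held at most 13 students, the total would be at most 12 × 13 = 156, which is less than 163.
So some birth month holds at least ⌈163/12⌉ = 14 students.

14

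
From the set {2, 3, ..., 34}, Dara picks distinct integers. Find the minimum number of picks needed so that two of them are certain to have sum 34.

Group the elements by complementary pair {x, 34−x}: {2,32}, {3,31}, {4,30}, …, giving 15 two-element pairs; the single value 17 (it cannot pair with itself since the integers are distinct); and 2 integers whose partner 34−x falls outside [2,34].
Pigeonhole: treating each of those 18 groups as a pigeonhole, one can pick one integer per group — 18 integers — with no two summing to 34.
The 19th integer lands in an occupied pair, forcing a sum of 34.

19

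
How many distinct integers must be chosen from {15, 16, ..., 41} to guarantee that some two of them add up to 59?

16

A set avoiding the sum 59 can contain at most one of each pair {x, 59−x}, plus the 3 elements whose complement lies outside the range.
The integers 15, …, 29 (15 of them) are such a set: any two sum to at least 15+16 = 31 and at most 28+29 = 57 < 59.
Any 16th integer completes one of the 12 pairs, so 16 choices force a sum of 59.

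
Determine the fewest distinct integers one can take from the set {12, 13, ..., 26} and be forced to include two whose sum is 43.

11

Two chosen integers sum to 43 exactly when both halves of some pair {x, 43−x} with 17 ≤ x ≤ 43−x ≤ 26 are chosen — 5 such pairs.
The remaining 5 elements (those with no distinct partner in range) can never complete a 43-sum, so the worst case takes all of them and one from each pair: 5 + 5 = 10.
The 11th integer has to be the second member of some pair, so 10 + 1 = 11.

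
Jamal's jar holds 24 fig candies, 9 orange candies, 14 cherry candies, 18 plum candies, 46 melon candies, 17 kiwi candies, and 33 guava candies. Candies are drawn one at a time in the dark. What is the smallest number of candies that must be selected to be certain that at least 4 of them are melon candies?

In the worst case for collecting melon candies, every non-melon candy comes out first.
There are 24 + 9 + 14 + 18 + 17 + 33 = 115 non-melon candies altogether.
After those, each further candy must be melon, so 115 + 4 = 119 draws guarantee 4 melon candies.

119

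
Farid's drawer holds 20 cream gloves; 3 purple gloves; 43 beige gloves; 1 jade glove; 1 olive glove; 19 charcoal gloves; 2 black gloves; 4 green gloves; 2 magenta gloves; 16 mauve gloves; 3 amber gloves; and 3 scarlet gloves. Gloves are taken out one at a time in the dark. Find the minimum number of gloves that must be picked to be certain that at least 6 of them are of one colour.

40

By the pigeonhole principle, put each drawn glove into a box by colour. The largest draw with every box below 6 takes min(count, 5) from each colour; colours with fewer than 5 contribute all they have.
Σ min(cᵢ, 5) = 5 + 3 + 5 + 1 + 1 + 5 + 2 + 4 + 2 + 5 + 3 + 3 = 39.
Draw number 39 + 1 = 40 must push one box to 6.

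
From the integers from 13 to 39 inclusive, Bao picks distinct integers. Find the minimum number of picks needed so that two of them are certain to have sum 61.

19

Two chosen integers sum to 61 exactly when both halves of some pair {x, 61−x} with 22 ≤ x ≤ 61−x ≤ 39 are chosen — 9 such pairs.
The remaining 9 elements (those with no distinct partner in range) can never complete a 61-sum, so the worst case takes all of them and one from each pair: 9 + 9 = 18.
The 19th integer has to be the second member of some pair, so 18 + 1 = 19.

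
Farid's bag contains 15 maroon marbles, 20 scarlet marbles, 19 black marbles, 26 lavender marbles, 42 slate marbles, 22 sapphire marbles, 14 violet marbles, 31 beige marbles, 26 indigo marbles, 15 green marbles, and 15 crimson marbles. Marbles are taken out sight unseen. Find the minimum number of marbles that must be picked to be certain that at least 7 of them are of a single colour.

67

By the pigeonhole principle, the 11 colours are the holes; the marbles drawn are the pigeons.
To avoid 7 of any one colour, the worst case takes at most 6 of each colour.
That gives 6 + 6 + 6 + 6 + 6 + 6 + 6 + 6 + 6 + 6 + 6 = 66 marbles with no colour reaching 7.
The next marble forces some colour to 7, so 66 + 1 = 67.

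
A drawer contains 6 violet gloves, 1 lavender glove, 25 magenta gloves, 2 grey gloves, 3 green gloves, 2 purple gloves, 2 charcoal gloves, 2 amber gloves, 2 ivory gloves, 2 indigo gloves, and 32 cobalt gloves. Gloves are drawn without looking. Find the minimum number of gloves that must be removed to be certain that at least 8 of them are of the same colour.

An adversary could hand out at most 7 gloves per colour (9 colours run out sooner): 6 + 1 + 7 + 2 + 3 + 2 + 2 + 2 + 2 + 2 + 7 = 36 gloves and still no colour has 8.
One more glove lands in a colour already at 7, so 37 draws are enough and 36 are not.

37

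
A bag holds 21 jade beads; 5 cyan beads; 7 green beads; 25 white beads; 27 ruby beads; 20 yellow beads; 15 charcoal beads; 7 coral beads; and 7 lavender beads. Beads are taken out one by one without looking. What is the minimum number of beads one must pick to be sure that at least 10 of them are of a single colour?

72

An adversary could hand out at most 9 beads per colour (4 colours run out sooner): 9 + 5 + 7 + 9 + 9 + 9 + 9 + 7 + 7 = 71 beads and still no colour has 10.
One more bead lands in a colour already at 9, so 72 draws are enough and 71 are not.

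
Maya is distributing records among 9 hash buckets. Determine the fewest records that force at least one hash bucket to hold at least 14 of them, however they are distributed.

118

With 117 records one could put exactly 13 in each of the 9 hash buckets, and no hash bucket would reach 14.
Pigeonhole: one more record must land in a hash bucket that already has 13, giving it 14.
So 9 × 13 + 1 = 118 records are required.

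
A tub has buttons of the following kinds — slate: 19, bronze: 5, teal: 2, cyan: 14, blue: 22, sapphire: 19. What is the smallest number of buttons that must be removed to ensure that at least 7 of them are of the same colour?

An adversary could hand out at most 6 buttons per colour (bronze, teal run out sooner): 6 + 5 + 2 + 6 + 6 + 6 = 31 buttons and still no colour has 7.
By the pigeonhole principle, one more button lands in a colour already at 6, so 32 draws are enough and 31 are not.

32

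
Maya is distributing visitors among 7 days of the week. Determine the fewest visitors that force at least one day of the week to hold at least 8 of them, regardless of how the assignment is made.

With 49 visitors one could put exactly 7 in each of the 7 days of the week, and no day of the week would reach 8.
One more visitor must land in a day of the week that already has 7, giving it 8.
So 7 × 7 + 1 = 50 visitors are required.

50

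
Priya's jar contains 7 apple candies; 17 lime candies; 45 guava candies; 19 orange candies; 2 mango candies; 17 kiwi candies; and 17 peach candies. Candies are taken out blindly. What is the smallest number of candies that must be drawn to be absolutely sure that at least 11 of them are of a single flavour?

An adversary could hand out at most 10 candies per flavour (apple, mango run out sooner): 7 + 10 + 10 + 10 + 2 + 10 + 10 = 59 candies and still no flavour has 11.
Pigeonhole: one more candy lands in a flavour already at 10, so 60 draws are enough and 59 are not.

60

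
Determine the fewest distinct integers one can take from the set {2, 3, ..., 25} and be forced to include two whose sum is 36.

18

Two chosen integers sum to 36 exactly when both halves of some pair {x, 36−x} with 11 ≤ x ≤ 36−x ≤ 25 are chosen — 7 such pairs.
The remaining 10 elements (those with no distinct partner in range) can never complete a 36-sum, so the worst case takes all of them and one from each pair: 10 + 7 = 17.
The 18th integer has to be the second member of some pair, so 17 + 1 = 18.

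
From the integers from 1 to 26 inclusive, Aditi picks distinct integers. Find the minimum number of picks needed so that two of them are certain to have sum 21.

Two chosen integers sum to 21 exactly when both halves of some pair {x, 21−x} with 1 ≤ x ≤ 21−x ≤ 20 are chosen — 10 such pairs.
The remaining 6 elements (those with no distinct partner in range) can never complete a 21-sum, so the worst case takes all of them and one from each pair: 6 + 10 = 16.
By pigeonhole, the 17th integer has to be the second member of some pair, so 16 + 1 = 17.

17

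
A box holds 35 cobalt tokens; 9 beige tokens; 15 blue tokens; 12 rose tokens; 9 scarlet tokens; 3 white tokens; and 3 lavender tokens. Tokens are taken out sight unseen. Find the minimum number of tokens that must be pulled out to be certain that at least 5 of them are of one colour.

By the pigeonhole principle, put each drawn token into a box by colour. The largest draw with every box below 5 takes min(count, 4) from each colour; colours with fewer than 4 contribute all they have.
Σ min(cᵢ, 4) = 4 + 4 + 4 + 4 + 4 + 3 + 3 = 26.
Draw number 26 + 1 = 27 must push one box to 5.

27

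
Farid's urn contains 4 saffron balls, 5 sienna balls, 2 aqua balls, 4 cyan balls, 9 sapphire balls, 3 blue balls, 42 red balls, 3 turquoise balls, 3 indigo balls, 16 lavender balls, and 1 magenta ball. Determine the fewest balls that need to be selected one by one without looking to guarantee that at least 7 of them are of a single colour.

By pigeonhole, the 11 colours are the holes; the balls drawn are the pigeons.
To avoid 7 of any one colour, the worst case takes at most 6 of each colour, or every ball of a colour that has fewer than 6.
That gives 4 + 5 + 2 + 4 + 6 + 3 + 6 + 3 + 3 + 6 + 1 = 43 balls with no colour reaching 7.
The next ball forces some colour to 7, so 43 + 1 = 44.

44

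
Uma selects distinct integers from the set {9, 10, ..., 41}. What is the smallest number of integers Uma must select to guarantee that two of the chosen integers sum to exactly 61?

23

A set avoiding the sum 61 can contain at most one of each pair {x, 61−x}, plus the 11 elements whose complement lies outside the range.
The integers 9, …, 30 (22 of them) are such a set: any two sum to at least 9+10 = 19 and at most 29+30 = 59 < 61.
Any 23rd integer completes one of the 11 pairs, so 23 choices force a sum of 61.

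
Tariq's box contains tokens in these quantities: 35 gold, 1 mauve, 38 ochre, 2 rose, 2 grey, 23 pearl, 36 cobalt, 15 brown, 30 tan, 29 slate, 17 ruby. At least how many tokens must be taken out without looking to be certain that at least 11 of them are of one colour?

By the pigeonhole principle, put each drawn token into a box by colour. The largest draw with every box below 11 takes min(count, 10) from each colour; colours with fewer than 10 contribute all they have.
Σ min(cᵢ, 10) = 10 + 1 + 10 + 2 + 2 + 10 + 10 + 10 + 10 + 10 + 10 = 85.
Draw number 85 + 1 = 86 must push one box to 11.

86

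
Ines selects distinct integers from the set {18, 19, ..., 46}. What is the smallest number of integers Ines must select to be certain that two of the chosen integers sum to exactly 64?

16

Two chosen integers sum to 64 exactly when both halves of some pair {x, 64−x} with 18 ≤ x ≤ 64−x ≤ 46 are chosen — 14 such pairs.
The remaining 1 element (those with no distinct partner in range) can never complete a 64-sum, so the worst case takes all of them and one from each pair: 1 + 14 = 15.
The 16th integer has to be the second member of some pair, so 15 + 1 = 16.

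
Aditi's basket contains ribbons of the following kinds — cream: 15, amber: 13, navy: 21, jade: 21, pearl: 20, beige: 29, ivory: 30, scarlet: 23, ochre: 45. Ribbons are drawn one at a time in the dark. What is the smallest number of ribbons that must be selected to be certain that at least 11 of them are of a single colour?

An adversary could hand out at most 10 ribbons per colour: 10 + 10 + 10 + 10 + 10 + 10 + 10 + 10 + 10 = 90 ribbons and still no colour has 11.
One more ribbon lands in a colour already at 10, so 91 draws are enough and 90 are not.

91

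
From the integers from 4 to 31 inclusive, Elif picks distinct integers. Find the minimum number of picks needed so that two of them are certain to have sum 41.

A set avoiding the sum 41 can contain at most one of each pair {x, 41−x}, plus the 6 elements whose complement lies outside the range.
The integers 4, …, 20 (17 of them) are such a set: any two sum to at least 4+5 = 9 and at most 19+20 = 39 < 41.
Any 18th integer completes one of the 11 pairs, so 18 choices force a sum of 41.

18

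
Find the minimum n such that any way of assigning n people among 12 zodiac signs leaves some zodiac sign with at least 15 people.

With 168 people one could put exactly 14 in each of the 12 zodiac signs, and no zodiac sign would reach 15.
Pigeonhole: one more person must land in a zodiac sign that already has 14, giving it 15.
So 12 × 14 + 1 = 169 people are required.

169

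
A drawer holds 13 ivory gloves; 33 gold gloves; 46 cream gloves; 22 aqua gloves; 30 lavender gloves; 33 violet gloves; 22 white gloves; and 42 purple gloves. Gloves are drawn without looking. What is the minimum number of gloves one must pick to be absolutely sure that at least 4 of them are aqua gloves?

In the worst case for collecting aqua gloves, every non-aqua glove comes out first.
There are 13 + 33 + 46 + 30 + 33 + 22 + 42 = 219 non-aqua gloves altogether.
After those, each further glove must be aqua, so 219 + 4 = 223 draws guarantee 4 aqua gloves.

223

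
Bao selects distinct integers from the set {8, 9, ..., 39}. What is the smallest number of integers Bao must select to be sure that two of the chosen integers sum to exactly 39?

21

Group the elements by complementary pair {x, 39−x}: {8,31}, {9,30}, {10,29}, …, giving 12 two-element pairs and 8 integers whose partner 39−x falls outside [8,39].
Treating each of those 20 groups as a pigeonhole, one can pick one integer per group — 20 integers — with no two summing to 39.
The 21st integer lands in an occupied pair, forcing a sum of 39.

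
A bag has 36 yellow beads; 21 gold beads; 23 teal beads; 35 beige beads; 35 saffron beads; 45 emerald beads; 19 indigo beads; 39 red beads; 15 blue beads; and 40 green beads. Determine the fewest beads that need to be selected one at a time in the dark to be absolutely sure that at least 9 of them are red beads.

In the worst case for collecting red beads, every non-red bead comes out first.
There are 36 + 21 + 23 + 35 + 35 + 45 + 19 + 15 + 40 = 269 non-red beads altogether.
After those, each further bead must be red, so 269 + 9 = 278 draws guarantee 9 red beads.

278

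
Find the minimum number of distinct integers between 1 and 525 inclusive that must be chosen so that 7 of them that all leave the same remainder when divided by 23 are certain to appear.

139

By the pigeonhole principle, the 23 residue classes mod 23 are the pigeonholes.
With 138 integers one could put 6 in each residue class and have no class reach 7.
The 139th integer pushes some class to 7, so 23·6 + 1 = 139.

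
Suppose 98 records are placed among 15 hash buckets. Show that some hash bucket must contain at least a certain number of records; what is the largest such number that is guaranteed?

The 15 hash buckets are the holes and the 98 records are the pigeons.
If every hash bucket held at most 6 records, the total would be at most 15 × 6 = 90, which is less than 98.
So some hash bucket holds at least ⌈98/15⌉ = 7 records.

7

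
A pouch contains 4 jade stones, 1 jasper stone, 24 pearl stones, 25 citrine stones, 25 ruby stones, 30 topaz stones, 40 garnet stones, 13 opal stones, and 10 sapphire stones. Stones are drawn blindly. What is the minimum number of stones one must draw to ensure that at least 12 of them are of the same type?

An adversary could hand out at most 11 stones per type (jade, jasper, sapphire run out sooner): 4 + 1 + 11 + 11 + 11 + 11 + 11 + 11 + 10 = 81 stones and still no type has 12.
By the pigeonhole principle, one more stone lands in a type already at 11, so 82 draws are enough and 81 are not.

82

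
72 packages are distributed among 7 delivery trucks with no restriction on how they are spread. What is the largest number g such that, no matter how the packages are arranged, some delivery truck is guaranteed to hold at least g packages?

11

By the pigeonhole principle, the 7 delivery trucks are the holes and the 72 packages are the pigeons.
If every delivery truck held at most 10 packages, the total would be at most 7 × 10 = 70, which is less than 72.
So some delivery truck holds at least ⌈72/7⌉ = 11 packages.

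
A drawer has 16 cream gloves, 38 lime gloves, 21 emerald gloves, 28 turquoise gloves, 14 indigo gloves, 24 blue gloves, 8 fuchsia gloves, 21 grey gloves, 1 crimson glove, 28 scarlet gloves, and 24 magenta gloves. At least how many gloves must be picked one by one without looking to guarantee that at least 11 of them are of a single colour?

100

Put each drawn glove into a box by colour. The largest draw with every box below 11 takes min(count, 10) from each colour; colours with fewer than 10 contribute all they have.
Σ min(cᵢ, 10) = 10 + 10 + 10 + 10 + 10 + 10 + 8 + 10 + 1 + 10 + 10 = 99.
Draw number 99 + 1 = 100 must push one box to 11.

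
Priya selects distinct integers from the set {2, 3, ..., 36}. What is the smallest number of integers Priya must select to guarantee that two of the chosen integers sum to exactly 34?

A set avoiding the sum 34 can contain at most one of each pair {x, 34−x}, plus the 5 elements whose complement lies outside the range or equal to its own complement.
The integers 17, …, 36 (20 of them) are such a set: any two sum to at least 17+18 = 35 > 34.
By the pigeonhole principle, any 21st integer completes one of the 15 pairs, so 21 choices force a sum of 34.

21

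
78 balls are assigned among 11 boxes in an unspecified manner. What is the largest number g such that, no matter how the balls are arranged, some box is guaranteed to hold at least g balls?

8

Pigeonhole: the 11 boxes are the holes and the 78 balls are the pigeons.
If every box held at most 7 balls, the total would be at most 11 × 7 = 77, which is less than 78.
So some box holds at least ⌈78/11⌉ = 8 balls.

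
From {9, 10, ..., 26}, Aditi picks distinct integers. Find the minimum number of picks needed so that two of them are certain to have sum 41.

13

Two chosen integers sum to 41 exactly when both halves of some pair {x, 41−x} with 15 ≤ x ≤ 41−x ≤ 26 are chosen — 6 such pairs.
The remaining 6 elements (those with no distinct partner in range) can never complete a 41-sum, so the worst case takes all of them and one from each pair: 6 + 6 = 12.
Pigeonhole: the 13th integer has to be the second member of some pair, so 12 + 1 = 13.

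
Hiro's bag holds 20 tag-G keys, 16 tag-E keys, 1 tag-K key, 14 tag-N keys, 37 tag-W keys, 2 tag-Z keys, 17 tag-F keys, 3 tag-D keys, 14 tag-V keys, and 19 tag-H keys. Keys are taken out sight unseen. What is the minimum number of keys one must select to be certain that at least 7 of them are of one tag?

49

Put each drawn key into a box by tag. The largest draw with every box below 7 takes min(count, 6) from each tag; tags with fewer than 6 contribute all they have.
Σ min(cᵢ, 6) = 6 + 6 + 1 + 6 + 6 + 2 + 6 + 3 + 6 + 6 = 48.
Draw number 48 + 1 = 49 must push one box to 7.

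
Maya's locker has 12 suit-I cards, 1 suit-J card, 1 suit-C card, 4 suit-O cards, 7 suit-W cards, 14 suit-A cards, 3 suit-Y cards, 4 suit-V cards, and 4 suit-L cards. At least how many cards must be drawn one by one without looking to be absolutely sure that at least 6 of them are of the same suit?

Put each drawn card into a box by suit. The largest draw with every box below 6 takes min(count, 5) from each suit; suits with fewer than 5 contribute all they have.
Σ min(cᵢ, 5) = 5 + 1 + 1 + 4 + 5 + 5 + 3 + 4 + 4 = 32.
Draw number 32 + 1 = 33 must push one box to 6.

33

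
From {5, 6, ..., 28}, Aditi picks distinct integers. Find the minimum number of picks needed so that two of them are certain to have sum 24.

18

Group the elements by complementary pair {x, 24−x}: {5,19}, {6,18}, {7,17}, …, giving 7 two-element pairs; the single value 12 (it cannot pair with itself since the integers are distinct); and 9 integers whose partner 24−x falls outside [5,28].
Pigeonhole: treating each of those 17 groups as a pigeonhole, one can pick one integer per group — 17 integers — with no two summing to 24.
The 18th integer lands in an occupied pair, forcing a sum of 24.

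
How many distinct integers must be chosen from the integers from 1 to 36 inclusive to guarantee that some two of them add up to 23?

A set avoiding the sum 23 can contain at most one of each pair {x, 23−x}, plus the 14 elements whose complement lies outside the range.
The integers 12, …, 36 (25 of them) are such a set: any two sum to at least 12+13 = 25 > 23.
Any 26th integer completes one of the 11 pairs, so 26 choices force a sum of 23.

26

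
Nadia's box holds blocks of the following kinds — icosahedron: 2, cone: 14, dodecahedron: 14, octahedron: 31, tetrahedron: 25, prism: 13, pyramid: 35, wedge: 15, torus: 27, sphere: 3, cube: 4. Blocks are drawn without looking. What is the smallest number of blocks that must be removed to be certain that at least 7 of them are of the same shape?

Put each drawn block into a box by shape. The largest draw with every box below 7 takes min(count, 6) from each shape; shapes with fewer than 6 contribute all they have.
Σ min(cᵢ, 6) = 2 + 6 + 6 + 6 + 6 + 6 + 6 + 6 + 6 + 3 + 4 = 57.
Draw number 57 + 1 = 58 must push one box to 7.

58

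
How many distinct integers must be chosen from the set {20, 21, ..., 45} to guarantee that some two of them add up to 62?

16

Group the elements by complementary pair {x, 62−x}: {20,42}, {21,41}, {22,40}, …, giving 11 two-element pairs, the single value 31 (it cannot pair with itself since the integers are distinct), and 3 integers whose partner 62−x falls outside [20,45].
Pigeonhole: treating each of those 15 groups as a pigeonhole, one can pick one integer per group — 15 integers — with no two summing to 62.
The 16th integer lands in an occupied pair, forcing a sum of 62.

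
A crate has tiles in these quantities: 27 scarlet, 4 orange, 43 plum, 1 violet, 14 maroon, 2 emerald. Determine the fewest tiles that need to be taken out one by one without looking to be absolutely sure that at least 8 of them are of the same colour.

An adversary could hand out at most 7 tiles per colour (orange, violet, emerald run out sooner): 7 + 4 + 7 + 1 + 7 + 2 = 28 tiles and still no colour has 8.
Pigeonhole: one more tile lands in a colour already at 7, so 29 draws are enough and 28 are not.

29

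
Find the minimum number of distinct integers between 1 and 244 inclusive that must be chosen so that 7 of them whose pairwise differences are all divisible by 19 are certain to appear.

Integers whose pairwise differences are multiples of 19 are exactly those sharing a remainder mod 19. By the pigeonhole principle, the 19 residue classes mod 19 are the pigeonholes.
With 114 integers one could put 6 in each residue class and have no class reach 7.
The 115th integer pushes some class to 7, so 19·6 + 1 = 115.

115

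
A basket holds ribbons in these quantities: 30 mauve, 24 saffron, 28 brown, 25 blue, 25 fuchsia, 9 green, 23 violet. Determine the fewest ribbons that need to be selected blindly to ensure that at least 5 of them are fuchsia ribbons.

In the worst case for collecting fuchsia ribbons, every non-fuchsia ribbon comes out first.
There are 30 + 24 + 28 + 25 + 9 + 23 = 139 non-fuchsia ribbons altogether.
After those, each further ribbon must be fuchsia, so 139 + 5 = 144 draws guarantee 5 fuchsia ribbons.

144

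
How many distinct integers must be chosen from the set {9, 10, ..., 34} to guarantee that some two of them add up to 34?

19

Group the elements by complementary pair {x, 34−x}: {9,25}, {10,24}, {11,23}, …, giving 8 two-element pairs, the single value 17 (it cannot pair with itself since the integers are distinct), and 9 integers whose partner 34−x falls outside [9,34].
By pigeonhole, treating each of those 18 groups as a pigeonhole, one can pick one integer per group — 18 integers — with no two summing to 34.
The 19th integer lands in an occupied pair, forcing a sum of 34.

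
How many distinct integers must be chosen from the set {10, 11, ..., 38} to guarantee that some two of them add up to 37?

Two chosen integers sum to 37 exactly when both halves of some pair {x, 37−x} with 10 ≤ x ≤ 37−x ≤ 27 are chosen — 9 such pairs.
The remaining 11 elements (those with no distinct partner in range) can never complete a 37-sum, so the worst case takes all of them and one from each pair: 11 + 9 = 20.
By pigeonhole, the 21st integer has to be the second member of some pair, so 20 + 1 = 21.

21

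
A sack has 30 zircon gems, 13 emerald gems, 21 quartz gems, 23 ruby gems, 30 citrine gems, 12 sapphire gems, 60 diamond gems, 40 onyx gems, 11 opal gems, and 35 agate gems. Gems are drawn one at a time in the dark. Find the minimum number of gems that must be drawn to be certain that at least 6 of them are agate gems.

In the worst case for collecting agate gems, every non-agate gem comes out first.
There are 30 + 13 + 21 + 23 + 30 + 12 + 60 + 40 + 11 = 240 non-agate gems altogether.
After those, each further gem must be agate, so 240 + 6 = 246 draws guarantee 6 agate gems.

246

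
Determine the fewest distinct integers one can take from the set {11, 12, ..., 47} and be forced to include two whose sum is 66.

Group the elements by complementary pair {x, 66−x}: {19,47}, {20,46}, {21,45}, …, giving 14 two-element pairs, the single value 33 (it cannot pair with itself since the integers are distinct), and 8 integers whose partner 66−x falls outside [11,47].
Treating each of those 23 groups as a pigeonhole, one can pick one integer per group — 23 integers — with no two summing to 66.
The 24th integer lands in an occupied pair, forcing a sum of 66.

24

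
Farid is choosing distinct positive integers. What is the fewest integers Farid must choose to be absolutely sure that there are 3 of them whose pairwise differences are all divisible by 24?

Integers whose pairwise differences are multiples of 24 are exactly those sharing a remainder mod 24. The 24 residue classes mod 24 are the pigeonholes.
With 48 integers one could put 2 in each residue class and have no class reach 3.
The 49th integer pushes some class to 3, so 24·2 + 1 = 49.

49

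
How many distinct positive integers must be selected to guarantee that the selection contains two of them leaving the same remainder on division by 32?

The 32 residue classes mod 32 are the pigeonholes.
With 32 integers one could put 1 in each residue class and have no class reach 2.
The 33rd integer pushes some class to 2, so 32·1 + 1 = 33.

33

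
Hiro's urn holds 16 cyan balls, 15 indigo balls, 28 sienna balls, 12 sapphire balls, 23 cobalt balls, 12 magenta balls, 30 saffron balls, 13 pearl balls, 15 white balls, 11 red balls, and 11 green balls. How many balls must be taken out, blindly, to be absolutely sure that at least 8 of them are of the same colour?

By pigeonhole, put each drawn ball into a box by colour. The largest draw with every box below 8 takes min(count, 7) from each colour.
Σ min(cᵢ, 7) = 7 + 7 + 7 + 7 + 7 + 7 + 7 + 7 + 7 + 7 + 7 = 77.
Draw number 77 + 1 = 78 must push one box to 8.

78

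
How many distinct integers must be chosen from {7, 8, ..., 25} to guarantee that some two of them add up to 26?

14

Two chosen integers sum to 26 exactly when both halves of some pair {x, 26−x} with 7 ≤ x ≤ 26−x ≤ 19 are chosen — 6 such pairs.
The remaining 7 elements (those with no distinct partner in range) can never complete a 26-sum, so the worst case takes all of them and one from each pair: 7 + 6 = 13.
By the pigeonhole principle, the 14th integer has to be the second member of some pair, so 13 + 1 = 14.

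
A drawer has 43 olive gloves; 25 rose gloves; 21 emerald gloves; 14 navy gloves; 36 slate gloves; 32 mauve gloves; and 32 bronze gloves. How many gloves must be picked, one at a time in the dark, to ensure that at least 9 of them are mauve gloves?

In the worst case for collecting mauve gloves, every non-mauve glove comes out first.
There are 43 + 25 + 21 + 14 + 36 + 32 = 171 non-mauve gloves altogether.
After those, each further glove must be mauve, so 171 + 9 = 180 draws guarantee 9 mauve gloves.

180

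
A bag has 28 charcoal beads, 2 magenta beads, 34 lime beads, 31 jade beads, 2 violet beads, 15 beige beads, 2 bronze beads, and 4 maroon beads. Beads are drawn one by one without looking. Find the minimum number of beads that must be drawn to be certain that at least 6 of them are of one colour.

31

By pigeonhole, the 8 colours are the holes; the beads drawn are the pigeons.
To avoid 6 of any one colour, the worst case takes at most 5 of each colour, or every bead of a colour that has fewer than 5.
That gives 5 + 2 + 5 + 5 + 2 + 5 + 2 + 4 = 30 beads with no colour reaching 6.
The next bead forces some colour to 6, so 30 + 1 = 31.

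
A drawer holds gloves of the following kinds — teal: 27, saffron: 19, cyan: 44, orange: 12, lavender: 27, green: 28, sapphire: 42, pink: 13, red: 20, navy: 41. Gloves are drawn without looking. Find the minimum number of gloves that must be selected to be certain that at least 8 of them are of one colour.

71

The 10 colours are the holes; the gloves drawn are the pigeons.
To avoid 8 of any one colour, the worst case takes at most 7 of each colour.
That gives 7 + 7 + 7 + 7 + 7 + 7 + 7 + 7 + 7 + 7 = 70 gloves with no colour reaching 8.
The next glove forces some colour to 8, so 70 + 1 = 71.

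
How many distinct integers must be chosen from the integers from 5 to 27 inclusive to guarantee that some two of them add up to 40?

17

Group the elements by complementary pair {x, 40−x}: {13,27}, {14,26}, {15,25}, …, giving 7 two-element pairs; the single value 20 (it cannot pair with itself since the integers are distinct); and 8 integers whose partner 40−x falls outside [5,27].
Treating each of those 16 groups as a pigeonhole, one can pick one integer per group — 16 integers — with no two summing to 40.
The 17th integer lands in an occupied pair, forcing a sum of 40.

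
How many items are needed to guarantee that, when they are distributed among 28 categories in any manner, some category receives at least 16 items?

With 420 items one could put exactly 15 in each of the 28 categories, and no category would reach 16.
Pigeonhole: one more item must land in a category that already has 15, giving it 16.
So 28 × 15 + 1 = 421 items are required.

421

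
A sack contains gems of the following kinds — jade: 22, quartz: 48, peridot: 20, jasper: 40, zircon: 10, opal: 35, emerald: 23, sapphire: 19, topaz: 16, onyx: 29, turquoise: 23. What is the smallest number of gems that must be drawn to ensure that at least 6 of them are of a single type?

56

An adversary could hand out at most 5 gems per type: 5 + 5 + 5 + 5 + 5 + 5 + 5 + 5 + 5 + 5 + 5 = 55 gems and still no type has 6.
By the pigeonhole principle, one more gem lands in a type already at 5, so 56 draws are enough and 55 are not.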